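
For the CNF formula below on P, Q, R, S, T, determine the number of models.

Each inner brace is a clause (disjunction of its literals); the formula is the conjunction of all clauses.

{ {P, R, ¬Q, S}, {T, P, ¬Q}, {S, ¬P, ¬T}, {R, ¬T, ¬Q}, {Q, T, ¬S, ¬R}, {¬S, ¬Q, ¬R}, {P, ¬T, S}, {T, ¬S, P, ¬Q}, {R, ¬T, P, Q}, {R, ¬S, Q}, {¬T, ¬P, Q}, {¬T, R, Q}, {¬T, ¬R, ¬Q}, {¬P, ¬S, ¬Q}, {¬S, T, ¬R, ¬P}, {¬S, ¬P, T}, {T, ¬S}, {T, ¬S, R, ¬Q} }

7

There are 2^5 = 32 truth assignments over (P, Q, R, S, T).
Split on Q. With Q = True, the clauses containing Q are satisfied and ¬Q drops from the rest; 2 of the 2^4 = 16 assignments to the other variables satisfy what remains.
With Q = False, by the same count on the reduced clause set, 5 assignments work.
Total: 2 + 5 = 7.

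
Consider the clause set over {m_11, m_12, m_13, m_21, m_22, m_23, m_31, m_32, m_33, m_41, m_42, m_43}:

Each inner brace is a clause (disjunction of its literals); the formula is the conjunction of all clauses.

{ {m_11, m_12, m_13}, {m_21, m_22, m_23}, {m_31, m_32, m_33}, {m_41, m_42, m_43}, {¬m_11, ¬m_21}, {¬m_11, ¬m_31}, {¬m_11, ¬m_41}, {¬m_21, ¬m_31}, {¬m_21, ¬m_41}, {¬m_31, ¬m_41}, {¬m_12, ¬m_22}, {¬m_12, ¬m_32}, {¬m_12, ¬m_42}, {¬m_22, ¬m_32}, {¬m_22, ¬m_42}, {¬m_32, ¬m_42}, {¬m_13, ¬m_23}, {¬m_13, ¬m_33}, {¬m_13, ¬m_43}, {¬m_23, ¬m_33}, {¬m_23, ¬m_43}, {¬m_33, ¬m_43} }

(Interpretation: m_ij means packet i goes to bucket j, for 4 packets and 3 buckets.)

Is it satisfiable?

No, unsatisfiable

Branch on m_11: set m_11 = False.
Branch on m_12: set m_12 = True.
From the singleton clause (¬m_22), m_22 = False.
From the singleton clause (¬m_32), m_32 = False.
From the singleton clause (¬m_42), m_42 = False.
Branch on m_21: set m_21 = True.
From the singleton clause (¬m_31), m_31 = False.
From the singleton clause (m_33), m_33 = True.
From the singleton clause (¬m_41), m_41 = False.
From the singleton clause (m_43), m_43 = True.
But (¬m_43) is also a unit clause — contradiction.
That branch fails; take m_21 = False instead.
From the singleton clause (m_23), m_23 = True.
From the singleton clause (¬m_13), m_13 = False.
From the singleton clause (¬m_33), m_33 = False.
From the singleton clause (m_31), m_31 = True.
From the singleton clause (¬m_41), m_41 = False.
From the singleton clause (m_43), m_43 = True.
But (¬m_43) is also a unit clause — contradiction.
Either choice for m_21 ends in contradiction.
That branch fails; take m_12 = False instead.
From the singleton clause (m_13), m_13 = True.
From the singleton clause (¬m_23), m_23 = False.
From the singleton clause (¬m_33), m_33 = False.
From the singleton clause (¬m_43), m_43 = False.
Branch on m_21: set m_21 = True.
From the singleton clause (¬m_31), m_31 = False.
From the singleton clause (m_32), m_32 = True.
From the singleton clause (¬m_41), m_41 = False.
From the singleton clause (m_42), m_42 = True.
But (¬m_42) is also a unit clause — contradiction.
That branch fails; take m_21 = False instead.
From the singleton clause (m_22), m_22 = True.
From the singleton clause (¬m_32), m_32 = False.
From the singleton clause (m_31), m_31 = True.
From the singleton clause (¬m_41), m_41 = False.
From the singleton clause (m_42), m_42 = True.
But (¬m_42) is also a unit clause — contradiction.
Either choice for m_21 ends in contradiction.
Either choice for m_12 ends in contradiction.
That branch fails; take m_11 = True instead.
From the singleton clause (¬m_21), m_21 = False.
From the singleton clause (¬m_31), m_31 = False.
From the singleton clause (¬m_41), m_41 = False.
Branch on m_22: set m_22 = True.
From the singleton clause (¬m_12), m_12 = False.
From the singleton clause (¬m_32), m_32 = False.
From the singleton clause (m_33), m_33 = True.
From the singleton clause (¬m_42), m_42 = False.
From the singleton clause (m_43), m_43 = True.
But (¬m_43) is also a unit clause — contradiction.
That branch fails; take m_22 = False instead.
From the singleton clause (m_23), m_23 = True.
From the singleton clause (¬m_13), m_13 = False.
From the singleton clause (¬m_33), m_33 = False.
From the singleton clause (m_32), m_32 = True.
From the singleton clause (¬m_12), m_12 = False.
From the singleton clause (¬m_42), m_42 = False.
From the singleton clause (m_43), m_43 = True.
But (¬m_43) is also a unit clause — contradiction.
Either choice for m_22 ends in contradiction.
Either choice for m_11 ends in contradiction.
No assignment satisfies every clause.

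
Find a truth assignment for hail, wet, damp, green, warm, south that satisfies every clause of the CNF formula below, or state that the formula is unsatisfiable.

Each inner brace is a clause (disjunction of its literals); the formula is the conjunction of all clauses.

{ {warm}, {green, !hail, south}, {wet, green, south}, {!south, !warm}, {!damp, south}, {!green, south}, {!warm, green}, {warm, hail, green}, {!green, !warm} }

UNSATISFIABLE

Unit clause (warm) forces warm = true.
Unit clause (!south) forces south = false.
Unit clause (!damp) forces damp = false.
Unit clause (!green) forces green = false.
That conflicts with the unit clause (green).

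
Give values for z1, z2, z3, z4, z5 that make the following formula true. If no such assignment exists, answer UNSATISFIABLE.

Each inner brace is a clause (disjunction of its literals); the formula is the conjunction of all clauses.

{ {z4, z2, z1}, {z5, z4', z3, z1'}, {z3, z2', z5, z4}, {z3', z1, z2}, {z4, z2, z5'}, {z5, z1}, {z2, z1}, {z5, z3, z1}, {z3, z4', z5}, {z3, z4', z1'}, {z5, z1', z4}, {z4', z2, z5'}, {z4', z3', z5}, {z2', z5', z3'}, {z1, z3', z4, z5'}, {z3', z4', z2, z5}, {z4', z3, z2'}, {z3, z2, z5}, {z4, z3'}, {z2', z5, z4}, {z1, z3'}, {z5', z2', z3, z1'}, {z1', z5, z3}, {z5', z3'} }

z1: 0, z2: 1, z3: 0, z4: 0, z5: 1

Case z5 = 1:
Unit clause (z3') forces z3 = 0.
Case z4 = 0:
Unit clause (z2) forces z2 = 1.
Unit clause (z1') forces z1 = 0.
This assignment satisfies each clause.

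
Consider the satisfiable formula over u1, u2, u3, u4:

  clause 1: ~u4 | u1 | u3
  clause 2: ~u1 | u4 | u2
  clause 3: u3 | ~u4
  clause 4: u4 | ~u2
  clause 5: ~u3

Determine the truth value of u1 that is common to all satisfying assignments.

Suppose u1 = 1.
Unit clause (~u3) forces u3 = 0.
Unit clause (~u4) forces u4 = 0.
Unit clause (u2) forces u2 = 1.
That conflicts with the unit clause (~u2).
So every satisfying assignment has u1 = False.

False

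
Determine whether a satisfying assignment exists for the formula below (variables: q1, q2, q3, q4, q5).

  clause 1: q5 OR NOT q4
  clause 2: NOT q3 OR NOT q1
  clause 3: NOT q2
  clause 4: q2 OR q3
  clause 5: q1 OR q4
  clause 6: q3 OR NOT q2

Yes

From the singleton clause (NOT q2), q2 = false.
From the singleton clause (q3), q3 = true.
From the singleton clause (NOT q1), q1 = false.
From the singleton clause (q4), q4 = true.
From the singleton clause (q5), q5 = true.
All clauses are satisfied.
A satisfying assignment: q1: false,  q2: false,  q3: true,  q4: true,  q5: true.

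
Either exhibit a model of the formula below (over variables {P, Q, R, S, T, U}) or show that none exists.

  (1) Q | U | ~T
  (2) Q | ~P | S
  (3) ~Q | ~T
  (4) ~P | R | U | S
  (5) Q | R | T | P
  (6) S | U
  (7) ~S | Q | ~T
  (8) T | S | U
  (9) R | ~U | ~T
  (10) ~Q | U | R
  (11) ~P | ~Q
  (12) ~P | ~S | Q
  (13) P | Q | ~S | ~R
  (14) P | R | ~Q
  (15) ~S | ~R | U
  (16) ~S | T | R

P=0, Q=0, R=1, S=0, T=1, U=1

Branch on Q: set Q = 0.
Branch on U: set U = 1.
Branch on P: set P = 0.
Branch on R: set R = 1.
(~S) alone gives S = 0.
Every clause is now satisfied; T is unconstrained.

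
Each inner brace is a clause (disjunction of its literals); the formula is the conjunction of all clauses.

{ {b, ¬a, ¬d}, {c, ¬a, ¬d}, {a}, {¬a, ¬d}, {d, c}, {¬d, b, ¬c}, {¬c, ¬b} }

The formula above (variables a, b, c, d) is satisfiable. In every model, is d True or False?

False

Suppose d = True.
Unit clause (a) forces a = True.
Now (¬a) is unsatisfied and unit — conflict.
So every satisfying assignment has d = False.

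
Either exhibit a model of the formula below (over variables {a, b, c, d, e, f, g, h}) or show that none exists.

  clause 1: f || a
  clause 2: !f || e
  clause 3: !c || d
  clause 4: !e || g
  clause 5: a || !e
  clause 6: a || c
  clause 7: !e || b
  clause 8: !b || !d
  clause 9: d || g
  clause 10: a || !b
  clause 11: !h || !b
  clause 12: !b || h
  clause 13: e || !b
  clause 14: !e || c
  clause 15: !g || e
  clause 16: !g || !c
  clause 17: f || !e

a=true, b=false, c=false, d=true, e=false, f=false, g=false, h=false

Branch on f: set f = false.
The clause (a) is unit, so a = true.
The clause (!e) is unit, so e = false.
The clause (!b) is unit, so b = false.
The clause (!g) is unit, so g = false.
The clause (d) is unit, so d = true.
Every clause is now satisfied; c, h are unconstrained.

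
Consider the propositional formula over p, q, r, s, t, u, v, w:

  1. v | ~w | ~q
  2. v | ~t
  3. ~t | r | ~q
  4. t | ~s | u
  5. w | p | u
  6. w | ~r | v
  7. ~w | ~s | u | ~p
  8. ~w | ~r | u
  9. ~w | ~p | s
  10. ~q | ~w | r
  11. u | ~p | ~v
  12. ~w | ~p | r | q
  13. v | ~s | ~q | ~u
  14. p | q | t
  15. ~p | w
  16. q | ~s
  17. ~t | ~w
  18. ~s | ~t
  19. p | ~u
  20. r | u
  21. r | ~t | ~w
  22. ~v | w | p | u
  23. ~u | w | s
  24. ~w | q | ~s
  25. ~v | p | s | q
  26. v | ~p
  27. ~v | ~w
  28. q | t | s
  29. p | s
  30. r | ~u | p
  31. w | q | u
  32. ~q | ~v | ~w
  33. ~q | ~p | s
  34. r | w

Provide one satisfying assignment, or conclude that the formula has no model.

UNSATISFIABLE

Suppose v = 1.
(~w) alone gives w = 0.
(~p) alone gives p = 0.
(u) alone gives u = 1.
That conflicts with the unit clause (~u).
Undo v and try v = 0.
(~t) alone gives t = 0.
(~p) alone gives p = 0.
(q) alone gives q = 1.
(~w) alone gives w = 0.
(u) alone gives u = 1.
That conflicts with the unit clause (~u).
Both values of v lead to a conflict.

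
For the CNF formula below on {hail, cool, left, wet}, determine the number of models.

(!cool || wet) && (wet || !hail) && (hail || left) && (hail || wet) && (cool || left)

There are 2^4 = 16 truth assignments over (hail, cool, left, wet).
Check each against the 5 clauses (columns in the order hail, cool, left, wet):
  F F F F  ✗ fails (hail || left)
  F F F T  ✗ fails (hail || left)
  F F T F  ✗ fails (hail || wet)
  F F T T  ✓ satisfies all
  F T F F  ✗ fails (!cool || wet)
  F T F T  ✗ fails (hail || left)
  F T T F  ✗ fails (!cool || wet)
  F T T T  ✓ satisfies all
  T F F F  ✗ fails (wet || !hail)
  T F F T  ✗ fails (cool || left)
  T F T F  ✗ fails (wet || !hail)
  T F T T  ✓ satisfies all
  T T F F  ✗ fails (!cool || wet)
  T T F T  ✓ satisfies all
  T T T F  ✗ fails (!cool || wet)
  T T T T  ✓ satisfies all
5 of the 16 rows are models.

5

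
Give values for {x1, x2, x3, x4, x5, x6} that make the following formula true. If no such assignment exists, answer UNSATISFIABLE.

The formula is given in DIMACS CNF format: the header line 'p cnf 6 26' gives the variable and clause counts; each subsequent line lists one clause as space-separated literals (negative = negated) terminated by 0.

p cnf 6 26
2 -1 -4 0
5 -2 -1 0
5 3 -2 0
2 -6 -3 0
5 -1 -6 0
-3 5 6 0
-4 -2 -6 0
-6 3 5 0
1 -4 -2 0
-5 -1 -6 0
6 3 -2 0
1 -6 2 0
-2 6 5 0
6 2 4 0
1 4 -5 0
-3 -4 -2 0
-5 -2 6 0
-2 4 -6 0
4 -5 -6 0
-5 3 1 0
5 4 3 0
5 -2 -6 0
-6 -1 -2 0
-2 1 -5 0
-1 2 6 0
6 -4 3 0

Try x2 = False.
Try x1 = False.
Unit clause (¬x6) forces x6 = False.
Unit clause (x4) forces x4 = True.
Unit clause (x3) forces x3 = True.
Unit clause (x5) forces x5 = True.
Every clause now holds.

x1: False; x2: False; x3: True; x4: True; x5: True; x6: False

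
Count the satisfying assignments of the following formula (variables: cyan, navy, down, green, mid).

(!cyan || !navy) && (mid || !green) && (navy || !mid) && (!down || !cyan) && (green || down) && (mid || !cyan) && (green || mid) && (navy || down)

3

There are 2^5 = 32 truth assignments over (cyan, navy, down, green, mid).
Split on mid. With mid = true, the clauses containing mid are satisfied and !mid drops from the rest; 3 of the 2^4 = 16 assignments to the other variables satisfy what remains.
With mid = false, by the same count on the reduced clause set, 0 assignments work.
(One model: cyan=F, navy=T, down=F, green=T, mid=T.)
Total: 3 + 0 = 3.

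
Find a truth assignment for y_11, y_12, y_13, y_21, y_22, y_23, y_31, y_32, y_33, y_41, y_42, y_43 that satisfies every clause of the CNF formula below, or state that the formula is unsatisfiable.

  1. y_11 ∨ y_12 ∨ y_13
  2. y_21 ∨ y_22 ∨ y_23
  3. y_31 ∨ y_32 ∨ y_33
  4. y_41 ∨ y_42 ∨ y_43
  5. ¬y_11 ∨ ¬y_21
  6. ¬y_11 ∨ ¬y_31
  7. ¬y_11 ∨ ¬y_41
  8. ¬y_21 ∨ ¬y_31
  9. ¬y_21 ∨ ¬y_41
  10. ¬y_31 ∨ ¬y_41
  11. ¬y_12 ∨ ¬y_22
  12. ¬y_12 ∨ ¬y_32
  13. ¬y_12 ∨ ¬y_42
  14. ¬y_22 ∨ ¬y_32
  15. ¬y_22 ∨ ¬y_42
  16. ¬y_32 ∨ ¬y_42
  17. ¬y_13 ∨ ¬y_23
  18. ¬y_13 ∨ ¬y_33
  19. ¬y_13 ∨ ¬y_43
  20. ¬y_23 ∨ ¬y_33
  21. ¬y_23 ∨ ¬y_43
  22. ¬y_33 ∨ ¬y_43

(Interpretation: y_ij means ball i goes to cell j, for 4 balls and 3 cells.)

UNSATISFIABLE

Try y_11 = False.
Try y_12 = True.
From the singleton clause (¬y_22), y_22 = False.
From the singleton clause (¬y_32), y_32 = False.
From the singleton clause (¬y_42), y_42 = False.
Try y_21 = True.
From the singleton clause (¬y_31), y_31 = False.
From the singleton clause (y_33), y_33 = True.
From the singleton clause (¬y_41), y_41 = False.
From the singleton clause (y_43), y_43 = True.
Now (¬y_43) is unsatisfied and unit — conflict.
Backtrack on y_21: now try y_21 = False.
From the singleton clause (y_23), y_23 = True.
From the singleton clause (¬y_13), y_13 = False.
From the singleton clause (¬y_33), y_33 = False.
From the singleton clause (y_31), y_31 = True.
From the singleton clause (¬y_41), y_41 = False.
From the singleton clause (y_43), y_43 = True.
Now (¬y_43) is unsatisfied and unit — conflict.
Both values of y_21 lead to a conflict.
Backtrack on y_12: now try y_12 = False.
From the singleton clause (y_13), y_13 = True.
From the singleton clause (¬y_23), y_23 = False.
From the singleton clause (¬y_33), y_33 = False.
From the singleton clause (¬y_43), y_43 = False.
Try y_21 = True.
From the singleton clause (¬y_31), y_31 = False.
From the singleton clause (y_32), y_32 = True.
From the singleton clause (¬y_41), y_41 = False.
From the singleton clause (y_42), y_42 = True.
Now (¬y_42) is unsatisfied and unit — conflict.
Backtrack on y_21: now try y_21 = False.
From the singleton clause (y_22), y_22 = True.
From the singleton clause (¬y_32), y_32 = False.
From the singleton clause (y_31), y_31 = True.
From the singleton clause (¬y_41), y_41 = False.
From the singleton clause (y_42), y_42 = True.
Now (¬y_42) is unsatisfied and unit — conflict.
Both values of y_21 lead to a conflict.
Both values of y_12 lead to a conflict.
Backtrack on y_11: now try y_11 = True.
From the singleton clause (¬y_21), y_21 = False.
From the singleton clause (¬y_31), y_31 = False.
From the singleton clause (¬y_41), y_41 = False.
Try y_22 = True.
From the singleton clause (¬y_12), y_12 = False.
From the singleton clause (¬y_32), y_32 = False.
From the singleton clause (y_33), y_33 = True.
From the singleton clause (¬y_42), y_42 = False.
From the singleton clause (y_43), y_43 = True.
Now (¬y_43) is unsatisfied and unit — conflict.
Backtrack on y_22: now try y_22 = False.
From the singleton clause (y_23), y_23 = True.
From the singleton clause (¬y_13), y_13 = False.
From the singleton clause (¬y_33), y_33 = False.
From the singleton clause (y_32), y_32 = True.
From the singleton clause (¬y_12), y_12 = False.
From the singleton clause (¬y_42), y_42 = False.
From the singleton clause (y_43), y_43 = True.
Now (¬y_43) is unsatisfied and unit — conflict.
Both values of y_22 lead to a conflict.
Both values of y_11 lead to a conflict.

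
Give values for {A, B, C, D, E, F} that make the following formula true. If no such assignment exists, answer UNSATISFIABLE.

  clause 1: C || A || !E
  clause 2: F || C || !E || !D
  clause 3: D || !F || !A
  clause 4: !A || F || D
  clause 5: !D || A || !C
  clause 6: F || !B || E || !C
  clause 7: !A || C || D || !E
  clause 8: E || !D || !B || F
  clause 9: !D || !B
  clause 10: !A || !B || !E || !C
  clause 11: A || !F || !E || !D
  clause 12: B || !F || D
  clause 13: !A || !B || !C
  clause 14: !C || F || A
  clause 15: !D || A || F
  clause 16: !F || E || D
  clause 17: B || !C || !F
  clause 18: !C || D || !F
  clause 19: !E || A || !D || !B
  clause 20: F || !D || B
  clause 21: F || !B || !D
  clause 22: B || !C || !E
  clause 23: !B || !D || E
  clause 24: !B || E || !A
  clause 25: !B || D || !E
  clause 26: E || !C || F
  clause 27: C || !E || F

A ↦ false,  B ↦ false,  C ↦ false,  D ↦ false,  E ↦ false,  F ↦ false

Suppose D = false.
Suppose F = false.
From the singleton clause (!A), A = false.
From the singleton clause (!C), C = false.
From the singleton clause (!E), E = false.
All clauses hold; B can take either value.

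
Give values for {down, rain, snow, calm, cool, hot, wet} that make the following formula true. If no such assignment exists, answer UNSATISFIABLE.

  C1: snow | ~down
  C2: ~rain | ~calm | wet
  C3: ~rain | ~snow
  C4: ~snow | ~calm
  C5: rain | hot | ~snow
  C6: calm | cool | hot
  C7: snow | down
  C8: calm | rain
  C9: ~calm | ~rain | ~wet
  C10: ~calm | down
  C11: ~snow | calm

UNSATISFIABLE

Case snow = 1:
(~rain) alone gives rain = 0.
(~calm) alone gives calm = 0.
Now (calm) is unsatisfied and unit — conflict.
Undo snow and try snow = 0.
(~down) alone gives down = 0.
Now (down) is unsatisfied and unit — conflict.
Neither snow = 1 nor snow = 0 works.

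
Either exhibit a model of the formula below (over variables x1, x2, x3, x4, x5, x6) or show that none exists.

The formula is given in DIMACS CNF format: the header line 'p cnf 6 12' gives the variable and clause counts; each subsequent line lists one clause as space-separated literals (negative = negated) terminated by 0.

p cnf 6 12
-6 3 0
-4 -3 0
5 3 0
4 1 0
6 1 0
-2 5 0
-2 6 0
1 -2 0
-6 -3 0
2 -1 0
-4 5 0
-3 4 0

UNSATISFIABLE

Case x6 = False:
(x1) alone gives x1 = True.
(¬x2) alone gives x2 = False.
Now (x2) is unsatisfied and unit — conflict.
So x6 must be the other value — set x6 = True.
(x3) alone gives x3 = True.
Now (¬x3) is unsatisfied and unit — conflict.
Neither x6 = True nor x6 = False works.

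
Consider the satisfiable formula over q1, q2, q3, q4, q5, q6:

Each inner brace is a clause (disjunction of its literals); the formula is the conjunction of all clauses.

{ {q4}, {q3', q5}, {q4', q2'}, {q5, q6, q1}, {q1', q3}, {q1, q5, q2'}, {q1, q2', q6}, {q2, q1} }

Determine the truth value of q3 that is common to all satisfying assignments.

Suppose q3 = 0.
Unit clause (q4) forces q4 = 1.
Unit clause (q2') forces q2 = 0.
Unit clause (q1') forces q1 = 0.
Now (q1) is unsatisfied and unit — conflict.
So every satisfying assignment has q3 = True.

True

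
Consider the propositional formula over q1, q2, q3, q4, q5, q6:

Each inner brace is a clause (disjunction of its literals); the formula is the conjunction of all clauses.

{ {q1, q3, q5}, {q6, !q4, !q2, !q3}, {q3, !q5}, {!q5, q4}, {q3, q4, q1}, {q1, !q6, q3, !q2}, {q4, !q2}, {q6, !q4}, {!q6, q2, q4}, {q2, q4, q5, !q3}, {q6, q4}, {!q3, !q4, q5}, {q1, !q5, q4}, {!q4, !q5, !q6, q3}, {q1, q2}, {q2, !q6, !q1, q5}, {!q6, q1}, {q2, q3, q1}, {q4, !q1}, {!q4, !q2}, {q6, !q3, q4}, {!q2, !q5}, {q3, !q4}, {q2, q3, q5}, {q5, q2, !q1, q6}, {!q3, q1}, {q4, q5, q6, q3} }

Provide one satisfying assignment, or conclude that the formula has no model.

q1 ↦ true,  q2 ↦ false,  q3 ↦ true,  q4 ↦ true,  q5 ↦ true,  q6 ↦ true

Try q3 = true.
(q1) alone gives q1 = true.
(q4) alone gives q4 = true.
(q6) alone gives q6 = true.
(q5) alone gives q5 = true.
(!q2) alone gives q2 = false.
Every clause now holds.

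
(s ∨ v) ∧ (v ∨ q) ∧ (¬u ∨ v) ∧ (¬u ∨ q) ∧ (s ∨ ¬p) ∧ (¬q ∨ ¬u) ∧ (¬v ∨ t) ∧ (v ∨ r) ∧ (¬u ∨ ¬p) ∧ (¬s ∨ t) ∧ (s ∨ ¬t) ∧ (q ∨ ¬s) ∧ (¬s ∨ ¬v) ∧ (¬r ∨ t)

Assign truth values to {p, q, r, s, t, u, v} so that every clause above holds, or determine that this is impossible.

p: True, q: True, r: True, s: True, t: True, u: False, v: False

Case s = True:
Unit clause (t) forces t = True.
Unit clause (q) forces q = True.
Unit clause (¬u) forces u = False.
Unit clause (¬v) forces v = False.
Unit clause (r) forces r = True.
No clause remains; p is free.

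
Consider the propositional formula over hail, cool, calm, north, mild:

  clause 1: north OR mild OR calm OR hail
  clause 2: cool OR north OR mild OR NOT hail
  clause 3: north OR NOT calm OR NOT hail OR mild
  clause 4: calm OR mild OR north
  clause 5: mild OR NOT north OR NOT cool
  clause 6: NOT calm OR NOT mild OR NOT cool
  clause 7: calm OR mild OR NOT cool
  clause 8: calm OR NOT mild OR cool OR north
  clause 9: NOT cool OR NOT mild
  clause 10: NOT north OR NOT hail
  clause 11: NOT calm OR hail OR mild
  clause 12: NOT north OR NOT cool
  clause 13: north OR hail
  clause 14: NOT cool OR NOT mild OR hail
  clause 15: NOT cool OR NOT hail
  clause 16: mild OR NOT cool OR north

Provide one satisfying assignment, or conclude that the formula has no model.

Case cool = false:
Case north = true:
The clause (NOT hail) is unit, so hail = false.
Case calm = false:
All clauses hold; mild can take either value.

hail ↦ false,  cool ↦ false,  calm ↦ false,  north ↦ true,  mild ↦ false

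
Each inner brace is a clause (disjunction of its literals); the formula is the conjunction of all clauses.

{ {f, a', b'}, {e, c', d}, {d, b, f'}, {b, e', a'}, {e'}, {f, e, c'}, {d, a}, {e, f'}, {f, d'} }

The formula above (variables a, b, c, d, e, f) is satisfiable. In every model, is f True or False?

False

Suppose f = 1.
The clause (e') is unit, so e = 0.
Now (e) is unsatisfied and unit — conflict.
So every satisfying assignment has f = False.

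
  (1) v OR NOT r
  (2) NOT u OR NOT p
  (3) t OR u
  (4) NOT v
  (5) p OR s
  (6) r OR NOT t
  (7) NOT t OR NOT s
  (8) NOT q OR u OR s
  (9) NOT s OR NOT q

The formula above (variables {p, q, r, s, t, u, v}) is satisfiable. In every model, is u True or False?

True

Suppose u = false.
From the singleton clause (t), t = true.
From the singleton clause (NOT v), v = false.
From the singleton clause (NOT r), r = false.
But (r) is also a unit clause — contradiction.
So every satisfying assignment has u = True.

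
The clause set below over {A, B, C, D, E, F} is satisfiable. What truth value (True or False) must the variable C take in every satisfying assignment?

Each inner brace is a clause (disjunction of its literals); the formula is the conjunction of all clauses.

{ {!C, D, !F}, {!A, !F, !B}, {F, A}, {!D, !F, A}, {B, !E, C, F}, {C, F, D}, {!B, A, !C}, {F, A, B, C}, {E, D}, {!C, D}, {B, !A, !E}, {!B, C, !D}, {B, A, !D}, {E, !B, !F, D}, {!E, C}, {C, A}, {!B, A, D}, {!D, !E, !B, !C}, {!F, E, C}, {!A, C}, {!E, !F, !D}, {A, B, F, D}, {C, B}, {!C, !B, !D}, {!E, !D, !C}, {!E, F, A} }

True

Suppose C = false.
From the singleton clause (!E), E = false.
From the singleton clause (D), D = true.
From the singleton clause (!B), B = false.
But (B) is also a unit clause — contradiction.
So every satisfying assignment has C = True.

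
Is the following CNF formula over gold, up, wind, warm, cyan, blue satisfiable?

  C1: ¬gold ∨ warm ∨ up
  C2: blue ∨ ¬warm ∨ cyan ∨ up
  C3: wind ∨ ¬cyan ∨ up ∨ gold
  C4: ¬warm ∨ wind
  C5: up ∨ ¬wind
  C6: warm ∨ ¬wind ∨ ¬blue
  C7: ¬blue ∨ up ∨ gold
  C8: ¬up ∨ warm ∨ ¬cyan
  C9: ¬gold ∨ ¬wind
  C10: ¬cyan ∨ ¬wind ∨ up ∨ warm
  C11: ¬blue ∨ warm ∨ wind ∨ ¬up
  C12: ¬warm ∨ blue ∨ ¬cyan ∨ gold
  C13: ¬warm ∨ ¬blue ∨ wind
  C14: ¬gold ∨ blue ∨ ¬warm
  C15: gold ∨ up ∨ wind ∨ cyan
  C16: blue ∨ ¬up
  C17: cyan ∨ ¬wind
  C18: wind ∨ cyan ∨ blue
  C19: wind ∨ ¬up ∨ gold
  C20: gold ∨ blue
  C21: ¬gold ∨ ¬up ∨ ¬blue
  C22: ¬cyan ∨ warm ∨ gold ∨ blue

Satisfiable

Try warm = True.
The clause (wind) is unit, so wind = True.
The clause (up) is unit, so up = True.
The clause (¬gold) is unit, so gold = False.
The clause (blue) is unit, so blue = True.
The clause (cyan) is unit, so cyan = True.
All clauses are satisfied.
A satisfying assignment: gold: False,  up: True,  wind: True,  warm: True,  cyan: True,  blue: True.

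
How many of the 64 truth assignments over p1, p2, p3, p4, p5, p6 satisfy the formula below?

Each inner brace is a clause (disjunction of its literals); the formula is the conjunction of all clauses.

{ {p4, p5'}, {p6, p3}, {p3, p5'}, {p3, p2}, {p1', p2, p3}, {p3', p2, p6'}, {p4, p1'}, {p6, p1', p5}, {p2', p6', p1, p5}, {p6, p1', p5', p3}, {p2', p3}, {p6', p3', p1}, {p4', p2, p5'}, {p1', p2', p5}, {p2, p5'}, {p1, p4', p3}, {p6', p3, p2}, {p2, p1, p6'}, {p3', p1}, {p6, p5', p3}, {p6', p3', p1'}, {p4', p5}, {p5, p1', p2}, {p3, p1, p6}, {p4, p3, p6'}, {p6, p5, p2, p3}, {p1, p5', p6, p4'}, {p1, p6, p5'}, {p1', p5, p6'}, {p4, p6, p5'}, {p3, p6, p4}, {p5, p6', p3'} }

1

There are 2^6 = 64 truth assignments over (p1, p2, p3, p4, p5, p6).
Split on p1. With p1 = 1, the clauses containing p1 are satisfied and p1' drops from the rest; 1 of the 2^5 = 32 assignments to the other variables satisfy what remains.
With p1 = 0, by the same count on the reduced clause set, 0 assignments work.
Total: 1 + 0 = 1.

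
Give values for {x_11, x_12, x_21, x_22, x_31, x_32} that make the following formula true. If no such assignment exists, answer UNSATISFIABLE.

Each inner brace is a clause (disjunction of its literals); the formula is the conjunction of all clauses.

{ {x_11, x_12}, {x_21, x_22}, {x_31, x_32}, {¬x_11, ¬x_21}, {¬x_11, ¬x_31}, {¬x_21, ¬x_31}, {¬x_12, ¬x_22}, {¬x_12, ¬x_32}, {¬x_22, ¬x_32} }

UNSATISFIABLE

Case x_11 = True:
From the singleton clause (¬x_21), x_21 = False.
From the singleton clause (x_22), x_22 = True.
From the singleton clause (¬x_31), x_31 = False.
From the singleton clause (x_32), x_32 = True.
That conflicts with the unit clause (¬x_32).
That branch fails; take x_11 = False instead.
From the singleton clause (x_12), x_12 = True.
From the singleton clause (¬x_22), x_22 = False.
From the singleton clause (x_21), x_21 = True.
From the singleton clause (¬x_31), x_31 = False.
From the singleton clause (x_32), x_32 = True.
That conflicts with the unit clause (¬x_32).
Both values of x_11 lead to a conflict.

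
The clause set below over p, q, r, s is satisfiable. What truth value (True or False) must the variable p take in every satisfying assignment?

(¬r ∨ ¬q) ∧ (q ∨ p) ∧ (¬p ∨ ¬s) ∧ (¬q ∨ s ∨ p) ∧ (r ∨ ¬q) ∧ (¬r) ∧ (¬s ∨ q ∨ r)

True

Suppose p = False.
(q) alone gives q = True.
(¬r) alone gives r = False.
Now (r) is unsatisfied and unit — conflict.
So every satisfying assignment has p = True.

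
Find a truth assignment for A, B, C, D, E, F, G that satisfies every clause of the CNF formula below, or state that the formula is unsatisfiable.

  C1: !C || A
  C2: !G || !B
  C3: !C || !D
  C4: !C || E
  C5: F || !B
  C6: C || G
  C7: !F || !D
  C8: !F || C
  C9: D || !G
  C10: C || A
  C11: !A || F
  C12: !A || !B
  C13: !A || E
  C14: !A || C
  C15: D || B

UNSATISFIABLE

Case C = false:
The clause (G) is unit, so G = true.
The clause (!B) is unit, so B = false.
The clause (!F) is unit, so F = false.
The clause (D) is unit, so D = true.
The clause (A) is unit, so A = true.
Now (!A) is unsatisfied and unit — conflict.
So C must be the other value — set C = true.
The clause (A) is unit, so A = true.
The clause (!D) is unit, so D = false.
The clause (E) is unit, so E = true.
The clause (!G) is unit, so G = false.
The clause (F) is unit, so F = true.
The clause (!B) is unit, so B = false.
Now (B) is unsatisfied and unit — conflict.
Both values of C lead to a conflict.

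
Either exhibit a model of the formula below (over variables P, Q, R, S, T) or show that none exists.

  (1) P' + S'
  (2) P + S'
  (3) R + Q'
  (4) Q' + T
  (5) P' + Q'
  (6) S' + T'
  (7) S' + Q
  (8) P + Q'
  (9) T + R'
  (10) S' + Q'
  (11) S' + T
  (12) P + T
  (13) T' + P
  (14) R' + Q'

Suppose P = 1.
The clause (S') is unit, so S = 0.
The clause (Q') is unit, so Q = 0.
Suppose T = 1.
No clause remains; R is free.

P ↦ 1, Q ↦ 0, R ↦ 1, S ↦ 0, T ↦ 1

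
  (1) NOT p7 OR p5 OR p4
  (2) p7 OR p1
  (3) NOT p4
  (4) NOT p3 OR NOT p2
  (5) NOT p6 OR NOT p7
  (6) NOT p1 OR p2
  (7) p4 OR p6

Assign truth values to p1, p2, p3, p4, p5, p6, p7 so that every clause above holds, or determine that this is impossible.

p1: true, p2: true, p3: false, p4: false, p5: false, p6: true, p7: false

(NOT p4) alone gives p4 = false.
(p6) alone gives p6 = true.
(NOT p7) alone gives p7 = false.
(p1) alone gives p1 = true.
(p2) alone gives p2 = true.
(NOT p3) alone gives p3 = false.
Every clause is now satisfied; p5 is unconstrained.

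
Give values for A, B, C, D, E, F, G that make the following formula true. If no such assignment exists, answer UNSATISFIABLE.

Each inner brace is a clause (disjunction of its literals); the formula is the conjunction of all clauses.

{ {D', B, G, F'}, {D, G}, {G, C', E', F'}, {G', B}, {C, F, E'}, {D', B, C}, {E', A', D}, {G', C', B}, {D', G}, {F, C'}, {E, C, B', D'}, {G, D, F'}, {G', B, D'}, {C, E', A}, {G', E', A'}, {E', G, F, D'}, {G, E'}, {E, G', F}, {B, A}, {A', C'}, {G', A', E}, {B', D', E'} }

Suppose D = 1.
Unit clause (G) forces G = 1.
Unit clause (B) forces B = 1.
Unit clause (E') forces E = 0.
Unit clause (C) forces C = 1.
Unit clause (F) forces F = 1.
Unit clause (A') forces A = 0.
All clauses are satisfied.

A: 0,  B: 1,  C: 1,  D: 1,  E: 0,  F: 1,  G: 1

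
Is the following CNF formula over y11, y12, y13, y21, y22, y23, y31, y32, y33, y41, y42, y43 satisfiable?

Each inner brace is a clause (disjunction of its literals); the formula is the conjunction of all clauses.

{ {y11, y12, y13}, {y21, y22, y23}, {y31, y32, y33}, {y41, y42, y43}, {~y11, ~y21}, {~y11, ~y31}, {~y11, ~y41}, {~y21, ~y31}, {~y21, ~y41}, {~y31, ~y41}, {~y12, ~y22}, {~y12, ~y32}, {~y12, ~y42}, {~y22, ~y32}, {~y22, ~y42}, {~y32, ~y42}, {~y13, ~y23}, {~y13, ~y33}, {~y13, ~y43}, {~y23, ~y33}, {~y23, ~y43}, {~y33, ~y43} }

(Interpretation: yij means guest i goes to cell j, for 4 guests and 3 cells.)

No

Branch on y11: set y11 = 0.
Branch on y12: set y12 = 1.
(~y22) alone gives y22 = 0.
(~y32) alone gives y32 = 0.
(~y42) alone gives y42 = 0.
Branch on y21: set y21 = 1.
(~y31) alone gives y31 = 0.
(y33) alone gives y33 = 1.
(~y41) alone gives y41 = 0.
(y43) alone gives y43 = 1.
Now (~y43) is unsatisfied and unit — conflict.
Backtrack on y21: now try y21 = 0.
(y23) alone gives y23 = 1.
(~y13) alone gives y13 = 0.
(~y33) alone gives y33 = 0.
(y31) alone gives y31 = 1.
(~y41) alone gives y41 = 0.
(y43) alone gives y43 = 1.
Now (~y43) is unsatisfied and unit — conflict.
Both values of y21 lead to a conflict.
Backtrack on y12: now try y12 = 0.
(y13) alone gives y13 = 1.
(~y23) alone gives y23 = 0.
(~y33) alone gives y33 = 0.
(~y43) alone gives y43 = 0.
Branch on y21: set y21 = 1.
(~y31) alone gives y31 = 0.
(y32) alone gives y32 = 1.
(~y41) alone gives y41 = 0.
(y42) alone gives y42 = 1.
Now (~y42) is unsatisfied and unit — conflict.
Backtrack on y21: now try y21 = 0.
(y22) alone gives y22 = 1.
(~y32) alone gives y32 = 0.
(y31) alone gives y31 = 1.
(~y41) alone gives y41 = 0.
(y42) alone gives y42 = 1.
Now (~y42) is unsatisfied and unit — conflict.
Both values of y21 lead to a conflict.
Both values of y12 lead to a conflict.
Backtrack on y11: now try y11 = 1.
(~y21) alone gives y21 = 0.
(~y31) alone gives y31 = 0.
(~y41) alone gives y41 = 0.
Branch on y22: set y22 = 1.
(~y12) alone gives y12 = 0.
(~y32) alone gives y32 = 0.
(y33) alone gives y33 = 1.
(~y42) alone gives y42 = 0.
(y43) alone gives y43 = 1.
Now (~y43) is unsatisfied and unit — conflict.
Backtrack on y22: now try y22 = 0.
(y23) alone gives y23 = 1.
(~y13) alone gives y13 = 0.
(~y33) alone gives y33 = 0.
(y32) alone gives y32 = 1.
(~y12) alone gives y12 = 0.
(~y42) alone gives y42 = 0.
(y43) alone gives y43 = 1.
Now (~y43) is unsatisfied and unit — conflict.
Both values of y22 lead to a conflict.
Both values of y11 lead to a conflict.
No assignment satisfies every clause.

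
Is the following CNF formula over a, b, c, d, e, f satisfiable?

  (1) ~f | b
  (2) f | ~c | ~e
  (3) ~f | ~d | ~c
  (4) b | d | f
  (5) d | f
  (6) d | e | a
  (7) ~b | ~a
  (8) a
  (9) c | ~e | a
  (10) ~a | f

No, unsatisfiable

From the singleton clause (a), a = 1.
From the singleton clause (~b), b = 0.
From the singleton clause (~f), f = 0.
That conflicts with the unit clause (f).
No assignment satisfies every clause.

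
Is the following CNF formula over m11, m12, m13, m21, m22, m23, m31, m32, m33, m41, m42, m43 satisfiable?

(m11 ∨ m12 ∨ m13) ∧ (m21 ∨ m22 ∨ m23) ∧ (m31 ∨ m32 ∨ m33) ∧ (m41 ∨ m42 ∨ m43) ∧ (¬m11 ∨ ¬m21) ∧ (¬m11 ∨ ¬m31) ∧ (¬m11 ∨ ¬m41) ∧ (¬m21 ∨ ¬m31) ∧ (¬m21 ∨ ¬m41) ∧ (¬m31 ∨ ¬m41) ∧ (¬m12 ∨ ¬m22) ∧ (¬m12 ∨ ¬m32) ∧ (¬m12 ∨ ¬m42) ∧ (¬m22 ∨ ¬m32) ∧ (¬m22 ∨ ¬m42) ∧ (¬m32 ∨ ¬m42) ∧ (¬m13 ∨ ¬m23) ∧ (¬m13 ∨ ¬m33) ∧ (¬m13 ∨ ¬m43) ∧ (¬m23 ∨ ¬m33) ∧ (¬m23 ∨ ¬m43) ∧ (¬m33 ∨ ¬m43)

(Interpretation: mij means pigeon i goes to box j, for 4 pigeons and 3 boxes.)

Try m11 = False.
Try m12 = True.
The clause (¬m22) is unit, so m22 = False.
The clause (¬m32) is unit, so m32 = False.
The clause (¬m42) is unit, so m42 = False.
Try m21 = True.
The clause (¬m31) is unit, so m31 = False.
The clause (m33) is unit, so m33 = True.
The clause (¬m41) is unit, so m41 = False.
The clause (m43) is unit, so m43 = True.
But (¬m43) is also a unit clause — contradiction.
Backtrack on m21: now try m21 = False.
The clause (m23) is unit, so m23 = True.
The clause (¬m13) is unit, so m13 = False.
The clause (¬m33) is unit, so m33 = False.
The clause (m31) is unit, so m31 = True.
The clause (¬m41) is unit, so m41 = False.
The clause (m43) is unit, so m43 = True.
But (¬m43) is also a unit clause — contradiction.
Neither m21 = True nor m21 = False works.
Backtrack on m12: now try m12 = False.
The clause (m13) is unit, so m13 = True.
The clause (¬m23) is unit, so m23 = False.
The clause (¬m33) is unit, so m33 = False.
The clause (¬m43) is unit, so m43 = False.
Try m21 = True.
The clause (¬m31) is unit, so m31 = False.
The clause (m32) is unit, so m32 = True.
The clause (¬m41) is unit, so m41 = False.
The clause (m42) is unit, so m42 = True.
But (¬m42) is also a unit clause — contradiction.
Backtrack on m21: now try m21 = False.
The clause (m22) is unit, so m22 = True.
The clause (¬m32) is unit, so m32 = False.
The clause (m31) is unit, so m31 = True.
The clause (¬m41) is unit, so m41 = False.
The clause (m42) is unit, so m42 = True.
But (¬m42) is also a unit clause — contradiction.
Neither m21 = True nor m21 = False works.
Neither m12 = True nor m12 = False works.
Backtrack on m11: now try m11 = True.
The clause (¬m21) is unit, so m21 = False.
The clause (¬m31) is unit, so m31 = False.
The clause (¬m41) is unit, so m41 = False.
Try m22 = True.
The clause (¬m12) is unit, so m12 = False.
The clause (¬m32) is unit, so m32 = False.
The clause (m33) is unit, so m33 = True.
The clause (¬m42) is unit, so m42 = False.
The clause (m43) is unit, so m43 = True.
But (¬m43) is also a unit clause — contradiction.
Backtrack on m22: now try m22 = False.
The clause (m23) is unit, so m23 = True.
The clause (¬m13) is unit, so m13 = False.
The clause (¬m33) is unit, so m33 = False.
The clause (m32) is unit, so m32 = True.
The clause (¬m12) is unit, so m12 = False.
The clause (¬m42) is unit, so m42 = False.
The clause (m43) is unit, so m43 = True.
But (¬m43) is also a unit clause — contradiction.
Neither m22 = True nor m22 = False works.
Neither m11 = True nor m11 = False works.
No assignment satisfies every clause.

Unsatisfiable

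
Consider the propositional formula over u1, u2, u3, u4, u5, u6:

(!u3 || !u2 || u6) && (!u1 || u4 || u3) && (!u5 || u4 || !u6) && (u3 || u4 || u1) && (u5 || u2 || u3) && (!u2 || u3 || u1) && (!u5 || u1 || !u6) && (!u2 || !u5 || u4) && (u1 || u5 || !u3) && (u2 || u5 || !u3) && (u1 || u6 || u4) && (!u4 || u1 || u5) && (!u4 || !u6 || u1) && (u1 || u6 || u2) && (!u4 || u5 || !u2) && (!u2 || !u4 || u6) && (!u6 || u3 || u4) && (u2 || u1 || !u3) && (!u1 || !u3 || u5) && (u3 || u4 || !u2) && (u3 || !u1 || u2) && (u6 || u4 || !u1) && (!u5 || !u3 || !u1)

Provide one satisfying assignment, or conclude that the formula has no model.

Try u3 = false.
Try u1 = true.
The clause (u4) is unit, so u4 = true.
The clause (u2) is unit, so u2 = true.
The clause (u5) is unit, so u5 = true.
The clause (u6) is unit, so u6 = true.
This assignment satisfies each clause.

u1: true, u2: true, u3: false, u4: true, u5: true, u6: true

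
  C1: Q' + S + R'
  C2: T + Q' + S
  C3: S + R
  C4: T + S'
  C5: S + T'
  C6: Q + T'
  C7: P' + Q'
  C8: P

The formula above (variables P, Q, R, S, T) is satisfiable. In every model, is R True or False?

True

Suppose R = 0.
From the singleton clause (S), S = 1.
From the singleton clause (T), T = 1.
From the singleton clause (Q), Q = 1.
From the singleton clause (P'), P = 0.
But (P) is also a unit clause — contradiction.
So every satisfying assignment has R = True.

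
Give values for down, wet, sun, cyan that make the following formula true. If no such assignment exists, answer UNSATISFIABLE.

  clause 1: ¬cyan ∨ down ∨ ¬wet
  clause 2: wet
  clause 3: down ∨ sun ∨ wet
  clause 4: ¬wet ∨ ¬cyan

down ↦ False, wet ↦ True, sun ↦ False, cyan ↦ False

(wet) alone gives wet = True.
(¬cyan) alone gives cyan = False.
No clause remains; down, sun are free.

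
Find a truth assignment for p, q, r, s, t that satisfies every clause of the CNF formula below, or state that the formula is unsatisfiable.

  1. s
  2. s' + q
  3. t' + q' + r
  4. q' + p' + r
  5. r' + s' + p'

p ↦ 0, q ↦ 1, r ↦ 1, s ↦ 1, t ↦ 0

(s) alone gives s = 1.
(q) alone gives q = 1.
Suppose t = 0.
Suppose p = 0.
Every clause is now satisfied; r is unconstrained.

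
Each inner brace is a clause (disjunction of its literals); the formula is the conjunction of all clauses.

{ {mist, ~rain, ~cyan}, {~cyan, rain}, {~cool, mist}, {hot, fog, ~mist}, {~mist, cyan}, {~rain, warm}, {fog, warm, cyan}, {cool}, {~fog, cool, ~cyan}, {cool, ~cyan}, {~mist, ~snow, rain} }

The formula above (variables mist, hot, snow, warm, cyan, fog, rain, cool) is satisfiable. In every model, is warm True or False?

True

Suppose warm = 0.
From the singleton clause (~rain), rain = 0.
From the singleton clause (~cyan), cyan = 0.
From the singleton clause (~mist), mist = 0.
From the singleton clause (~cool), cool = 0.
That conflicts with the unit clause (cool).
So every satisfying assignment has warm = True.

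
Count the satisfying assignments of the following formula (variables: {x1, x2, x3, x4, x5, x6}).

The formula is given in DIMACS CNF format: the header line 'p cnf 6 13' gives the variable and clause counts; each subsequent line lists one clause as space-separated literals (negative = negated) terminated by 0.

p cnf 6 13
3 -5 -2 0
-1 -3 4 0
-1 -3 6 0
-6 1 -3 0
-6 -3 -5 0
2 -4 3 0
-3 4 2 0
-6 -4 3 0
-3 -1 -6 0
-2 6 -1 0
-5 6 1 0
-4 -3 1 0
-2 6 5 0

There are 2^6 = 64 truth assignments over (x1, x2, x3, x4, x5, x6).
Split on x6. With x6 = True, the clauses containing x6 are satisfied and ¬x6 drops from the rest; 6 of the 2^5 = 32 assignments to the other variables satisfy what remains.
With x6 = False, by the same count on the reduced clause set, 3 assignments work.
(One model: x1=F, x2=F, x3=F, x4=F, x5=F, x6=F.)
Total: 6 + 3 = 9.

9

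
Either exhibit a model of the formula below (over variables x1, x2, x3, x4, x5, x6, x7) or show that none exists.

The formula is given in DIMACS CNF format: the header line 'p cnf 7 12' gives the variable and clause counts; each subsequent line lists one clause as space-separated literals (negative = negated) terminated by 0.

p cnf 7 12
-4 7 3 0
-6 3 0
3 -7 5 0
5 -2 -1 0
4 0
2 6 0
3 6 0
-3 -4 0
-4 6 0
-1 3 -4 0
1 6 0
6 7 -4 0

From the singleton clause (x4), x4 = True.
From the singleton clause (¬x3), x3 = False.
From the singleton clause (x7), x7 = True.
From the singleton clause (¬x6), x6 = False.
That conflicts with the unit clause (x6).

UNSATISFIABLE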